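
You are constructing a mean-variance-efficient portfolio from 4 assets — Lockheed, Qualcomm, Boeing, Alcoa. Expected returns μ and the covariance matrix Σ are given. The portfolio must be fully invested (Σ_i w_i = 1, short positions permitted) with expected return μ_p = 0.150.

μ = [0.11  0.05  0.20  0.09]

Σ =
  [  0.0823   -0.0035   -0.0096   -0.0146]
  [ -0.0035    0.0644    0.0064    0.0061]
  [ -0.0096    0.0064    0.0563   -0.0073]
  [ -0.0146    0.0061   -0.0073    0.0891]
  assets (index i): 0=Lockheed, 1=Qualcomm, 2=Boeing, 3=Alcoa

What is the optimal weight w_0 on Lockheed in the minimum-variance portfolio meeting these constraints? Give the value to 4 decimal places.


x=Σ⁻¹μ = [2.1245  0.3267  4.0942  1.6713]
y=Σ⁻¹𝟙 = [17.8454  12.9622  21.2768  15.0033]
a=μᵀx=1.219297  b=𝟙ᵀx=8.216746  c=𝟙ᵀy=67.087620  D=ac−b²=14.284781
λ₁=(c·0.150−b)/D = (67.087620·0.150−8.216746)/14.284781 = 0.129256
λ₂=(a−b·0.150)/D = (1.219297−8.216746·0.150)/14.284781 = -0.000925
w* = 0.129256·x + -0.000925·y:
  w_0 = 0.129256·2.1245 + -0.000925·17.8454 = 0.2581  (Lockheed)
  w_1 = 0.129256·0.3267 + -0.000925·12.9622 = 0.0302  (Qualcomm)
  w_2 = 0.129256·4.0942 + -0.000925·21.2768 = 0.5095  (Boeing)
  w_3 = 0.129256·1.6713 + -0.000925·15.0033 = 0.2021  (Alcoa)
Σw_i=1.0000  μᵀw=0.1500
σ²=wᵀΣw=λ₁·μ_p+λ₂ = 0.129256·0.150 + -0.000925 = 0.018463 ≈ 0.0185

0.2581


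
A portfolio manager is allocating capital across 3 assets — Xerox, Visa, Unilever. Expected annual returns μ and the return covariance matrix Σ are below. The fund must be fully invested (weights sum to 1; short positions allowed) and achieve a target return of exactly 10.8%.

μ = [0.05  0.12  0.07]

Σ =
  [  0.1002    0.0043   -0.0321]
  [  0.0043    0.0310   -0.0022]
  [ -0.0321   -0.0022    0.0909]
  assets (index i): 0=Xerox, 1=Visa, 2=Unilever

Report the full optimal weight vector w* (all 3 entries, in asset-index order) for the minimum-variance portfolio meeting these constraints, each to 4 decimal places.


u=Σ⁻¹μ = [0.6880  3.8540  1.1063]
v=Σ⁻¹𝟙 = [13.9780  31.5043  16.6997]
a=μᵀu=0.574329  b=𝟙ᵀu=5.648395  c=𝟙ᵀv=62.181977  D=ac−b²=3.808561
λ₁=(c·0.108−b)/D = (62.181977·0.108−5.648395)/3.808561 = 0.280226
λ₂=(a−b·0.108)/D = (0.574329−5.648395·0.108)/3.808561 = -0.009373
w* = 0.280226·u + -0.009373·v:
  w_0 = 0.280226·0.6880 + -0.009373·13.9780 = 0.0618  (Xerox)
  w_1 = 0.280226·3.8540 + -0.009373·31.5043 = 0.7847  (Visa)
  w_2 = 0.280226·1.1063 + -0.009373·16.6997 = 0.1535  (Unilever)
Σw_i=1.0000  μᵀw=0.1080
σ²=wᵀΣw=λ₁·μ_p+λ₂ = 0.280226·0.108 + -0.009373 = 0.020891 ≈ 0.0209

0.0618  0.7847  0.1535


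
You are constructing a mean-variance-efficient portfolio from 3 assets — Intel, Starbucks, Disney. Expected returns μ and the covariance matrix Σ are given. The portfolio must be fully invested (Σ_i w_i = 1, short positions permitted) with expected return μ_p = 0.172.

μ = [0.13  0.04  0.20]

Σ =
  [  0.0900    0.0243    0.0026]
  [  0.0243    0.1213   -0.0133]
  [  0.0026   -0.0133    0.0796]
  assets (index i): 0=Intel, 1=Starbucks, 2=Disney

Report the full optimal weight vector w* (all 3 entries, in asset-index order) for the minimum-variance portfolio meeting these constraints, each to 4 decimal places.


g=Σ⁻¹μ = [1.2765  0.3514  2.5296]
h=Σ⁻¹𝟙 = [8.5508  8.0249  13.6244]
a=μᵀg=0.685916  b=𝟙ᵀg=4.157471  c=𝟙ᵀh=30.200050  D=ac−b²=3.430133
λ₁=(c·0.172−b)/D = (30.200050·0.172−4.157471)/3.430133 = 0.302302
λ₂=(a−b·0.172)/D = (0.685916−4.157471·0.172)/3.430133 = -0.008504
w* = 0.302302·g + -0.008504·h:
  w_0 = 0.302302·1.2765 + -0.008504·8.5508 = 0.3132  (Intel)
  w_1 = 0.302302·0.3514 + -0.008504·8.0249 = 0.0380  (Starbucks)
  w_2 = 0.302302·2.5296 + -0.008504·13.6244 = 0.6488  (Disney)
Σw_i=1.0000  μᵀw=0.1720
σ²=wᵀΣw=λ₁·μ_p+λ₂ = 0.302302·0.172 + -0.008504 = 0.043492 ≈ 0.0435

0.3132  0.0380  0.6488


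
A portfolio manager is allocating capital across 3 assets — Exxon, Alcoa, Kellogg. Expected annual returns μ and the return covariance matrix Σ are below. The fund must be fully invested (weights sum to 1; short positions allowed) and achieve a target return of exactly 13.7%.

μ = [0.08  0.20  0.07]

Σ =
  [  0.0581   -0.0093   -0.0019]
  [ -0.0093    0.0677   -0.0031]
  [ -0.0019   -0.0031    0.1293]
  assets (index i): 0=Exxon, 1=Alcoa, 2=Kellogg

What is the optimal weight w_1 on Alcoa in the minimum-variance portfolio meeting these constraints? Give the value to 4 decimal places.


0.4867

x=Σ⁻¹μ = [1.9179  3.2473  0.6474]
y=Σ⁻¹𝟙 = [20.3627  17.9558  8.4637]
a=μᵀx=0.848215  b=𝟙ᵀx=5.812636  c=𝟙ᵀy=46.782157  D=ac−b²=5.894588
λ₁=(c·0.137−b)/D = (46.782157·0.137−5.812636)/5.894588 = 0.101198
λ₂=(a−b·0.137)/D = (0.848215−5.812636·0.137)/5.894588 = 0.008802
w* = 0.101198·x + 0.008802·y:
  w_0 = 0.101198·1.9179 + 0.008802·20.3627 = 0.3733  (Exxon)
  w_1 = 0.101198·3.2473 + 0.008802·17.9558 = 0.4867  (Alcoa)
  w_2 = 0.101198·0.6474 + 0.008802·8.4637 = 0.1400  (Kellogg)
Σw_i=1.0000  μᵀw=0.1370
σ²=wᵀΣw=λ₁·μ_p+λ₂ = 0.101198·0.137 + 0.008802 = 0.022666 ≈ 0.0227


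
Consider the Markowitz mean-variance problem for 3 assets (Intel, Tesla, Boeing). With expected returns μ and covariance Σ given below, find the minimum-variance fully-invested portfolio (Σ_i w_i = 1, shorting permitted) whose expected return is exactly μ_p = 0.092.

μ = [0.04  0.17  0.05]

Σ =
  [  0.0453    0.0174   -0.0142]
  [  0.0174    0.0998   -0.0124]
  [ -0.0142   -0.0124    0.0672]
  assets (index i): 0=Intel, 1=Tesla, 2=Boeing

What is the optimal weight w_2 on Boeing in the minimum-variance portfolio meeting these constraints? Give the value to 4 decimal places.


0.3567

g=Σ⁻¹μ = [0.5841  1.7495  1.1903]
h=Σ⁻¹𝟙 = [25.7562  8.2436  21.8446]
a=μᵀg=0.380288  b=𝟙ᵀg=3.523898  c=𝟙ᵀh=55.844436  D=ac−b²=8.819114
λ₁=(c·0.092−b)/D = (55.844436·0.092−3.523898)/8.819114 = 0.182988
λ₂=(a−b·0.092)/D = (0.380288−3.523898·0.092)/8.819114 = 0.006360
w* = 0.182988·g + 0.006360·h:
  w_0 = 0.182988·0.5841 + 0.006360·25.7562 = 0.2707  (Intel)
  w_1 = 0.182988·1.7495 + 0.006360·8.2436 = 0.3726  (Tesla)
  w_2 = 0.182988·1.1903 + 0.006360·21.8446 = 0.3567  (Boeing)
Σw_i=1.0000  μᵀw=0.0920
σ²=wᵀΣw=λ₁·μ_p+λ₂ = 0.182988·0.092 + 0.006360 = 0.023195 ≈ 0.0232


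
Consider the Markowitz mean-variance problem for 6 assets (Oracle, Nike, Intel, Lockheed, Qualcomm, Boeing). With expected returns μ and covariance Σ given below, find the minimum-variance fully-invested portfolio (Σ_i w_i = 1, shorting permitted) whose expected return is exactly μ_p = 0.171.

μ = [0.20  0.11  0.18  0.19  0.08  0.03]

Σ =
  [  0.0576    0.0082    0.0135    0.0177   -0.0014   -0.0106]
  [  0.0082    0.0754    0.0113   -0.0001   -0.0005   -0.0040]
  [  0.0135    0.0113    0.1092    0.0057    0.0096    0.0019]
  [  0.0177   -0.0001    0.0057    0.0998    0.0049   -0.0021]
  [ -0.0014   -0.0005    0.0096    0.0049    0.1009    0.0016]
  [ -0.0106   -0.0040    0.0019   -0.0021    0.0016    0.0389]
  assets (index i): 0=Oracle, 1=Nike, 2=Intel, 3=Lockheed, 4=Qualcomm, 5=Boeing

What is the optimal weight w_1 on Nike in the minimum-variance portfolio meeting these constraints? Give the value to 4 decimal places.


u=Σ⁻¹μ = [3.0053  1.0768  1.0097  1.3178  0.6529  1.6958]
v=Σ⁻¹𝟙 = [18.7116  12.4094  3.8605  6.7208  9.0326  31.8845]
a=μᵀu=1.254745  b=𝟙ᵀu=8.758346  c=𝟙ᵀv=82.619456  D=ac−b²=26.957743
λ₁=(c·0.171−b)/D = (82.619456·0.171−8.758346)/26.957743 = 0.199185
λ₂=(a−b·0.171)/D = (1.254745−8.758346·0.171)/26.957743 = -0.009012
w* = 0.199185·u + -0.009012·v:
  w_0 = 0.199185·3.0053 + -0.009012·18.7116 = 0.4300  (Oracle)
  w_1 = 0.199185·1.0768 + -0.009012·12.4094 = 0.1026  (Nike)
  w_2 = 0.199185·1.0097 + -0.009012·3.8605 = 0.1663  (Intel)
  w_3 = 0.199185·1.3178 + -0.009012·6.7208 = 0.2019  (Lockheed)
  w_4 = 0.199185·0.6529 + -0.009012·9.0326 = 0.0487  (Qualcomm)
  w_5 = 0.199185·1.6958 + -0.009012·31.8845 = 0.0505  (Boeing)
Σw_i=1.0000  μᵀw=0.1710
σ²=wᵀΣw=λ₁·μ_p+λ₂ = 0.199185·0.171 + -0.009012 = 0.025049 ≈ 0.0250

0.1026


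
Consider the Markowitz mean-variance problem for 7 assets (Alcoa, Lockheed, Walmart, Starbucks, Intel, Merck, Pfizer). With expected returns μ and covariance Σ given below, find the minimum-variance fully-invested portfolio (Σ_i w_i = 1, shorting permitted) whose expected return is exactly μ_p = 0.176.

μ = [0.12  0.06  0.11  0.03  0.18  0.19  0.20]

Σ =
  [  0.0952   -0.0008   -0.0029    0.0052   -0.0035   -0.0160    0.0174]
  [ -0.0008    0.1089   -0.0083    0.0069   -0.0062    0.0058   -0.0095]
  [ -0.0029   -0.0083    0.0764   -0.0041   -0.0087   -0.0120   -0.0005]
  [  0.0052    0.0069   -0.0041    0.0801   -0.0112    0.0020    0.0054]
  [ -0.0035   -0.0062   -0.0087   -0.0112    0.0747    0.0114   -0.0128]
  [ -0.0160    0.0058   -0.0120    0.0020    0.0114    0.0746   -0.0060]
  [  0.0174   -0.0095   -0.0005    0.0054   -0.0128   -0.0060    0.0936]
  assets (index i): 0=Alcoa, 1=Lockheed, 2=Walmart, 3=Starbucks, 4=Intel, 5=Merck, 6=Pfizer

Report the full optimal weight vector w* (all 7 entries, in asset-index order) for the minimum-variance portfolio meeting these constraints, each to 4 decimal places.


0.1007  0.0283  0.1603  -0.0592  0.2433  0.2755  0.2511

g=Σ⁻¹μ = [1.4511  0.9464  2.4296  0.4849  2.8996  2.9229  2.5320]
h=Σ⁻¹𝟙 = [11.5745  11.2991  20.2189  13.1873  18.9182  16.0334  12.6410]
a=μᵀg=2.096385  b=𝟙ᵀg=13.666407  c=𝟙ᵀh=103.872433  D=ac−b²=30.985936
λ₁=(c·0.176−b)/D = (103.872433·0.176−13.666407)/30.985936 = 0.148943
λ₂=(a−b·0.176)/D = (2.096385−13.666407·0.176)/30.985936 = -0.009969
w* = 0.148943·g + -0.009969·h:
  w_0 = 0.148943·1.4511 + -0.009969·11.5745 = 0.1007  (Alcoa)
  w_1 = 0.148943·0.9464 + -0.009969·11.2991 = 0.0283  (Lockheed)
  w_2 = 0.148943·2.4296 + -0.009969·20.2189 = 0.1603  (Walmart)
  w_3 = 0.148943·0.4849 + -0.009969·13.1873 = -0.0592  (Starbucks)
  w_4 = 0.148943·2.8996 + -0.009969·18.9182 = 0.2433  (Intel)
  w_5 = 0.148943·2.9229 + -0.009969·16.0334 = 0.2755  (Merck)
  w_6 = 0.148943·2.5320 + -0.009969·12.6410 = 0.2511  (Pfizer)
Σw_i=1.0000  μᵀw=0.1760
σ²=wᵀΣw=λ₁·μ_p+λ₂ = 0.148943·0.176 + -0.009969 = 0.016245 ≈ 0.0162


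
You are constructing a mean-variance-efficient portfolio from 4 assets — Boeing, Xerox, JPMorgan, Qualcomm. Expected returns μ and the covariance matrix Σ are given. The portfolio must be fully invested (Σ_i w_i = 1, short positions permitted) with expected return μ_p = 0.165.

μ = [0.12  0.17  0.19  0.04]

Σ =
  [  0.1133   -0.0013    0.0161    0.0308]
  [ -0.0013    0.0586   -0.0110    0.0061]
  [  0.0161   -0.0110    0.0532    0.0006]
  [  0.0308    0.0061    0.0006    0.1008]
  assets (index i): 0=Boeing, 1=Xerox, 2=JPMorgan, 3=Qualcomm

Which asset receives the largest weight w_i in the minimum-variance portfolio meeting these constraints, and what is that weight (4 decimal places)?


u=Σ⁻¹μ = [0.5093  3.6981  4.1820  -0.0075]
v=Σ⁻¹𝟙 = [3.9766  20.4708  21.7435  7.3373]
a=μᵀu=1.484086  b=𝟙ᵀu=8.381989  c=𝟙ᵀv=53.528249  D=ac−b²=9.182780
λ₁=(c·0.165−b)/D = (53.528249·0.165−8.381989)/9.182780 = 0.049024
λ₂=(a−b·0.165)/D = (1.484086−8.381989·0.165)/9.182780 = 0.011005
w* = 0.049024·u + 0.011005·v:
  w_0 = 0.049024·0.5093 + 0.011005·3.9766 = 0.0687  (Boeing)
  w_1 = 0.049024·3.6981 + 0.011005·20.4708 = 0.4066  (Xerox)
  w_2 = 0.049024·4.1820 + 0.011005·21.7435 = 0.4443  (JPMorgan)
  w_3 = 0.049024·-0.0075 + 0.011005·7.3373 = 0.0804  (Qualcomm)
Σw_i=1.0000  μᵀw=0.1650
σ²=wᵀΣw=λ₁·μ_p+λ₂ = 0.049024·0.165 + 0.011005 = 0.019094 ≈ 0.0191

JPMorgan (0.4443)


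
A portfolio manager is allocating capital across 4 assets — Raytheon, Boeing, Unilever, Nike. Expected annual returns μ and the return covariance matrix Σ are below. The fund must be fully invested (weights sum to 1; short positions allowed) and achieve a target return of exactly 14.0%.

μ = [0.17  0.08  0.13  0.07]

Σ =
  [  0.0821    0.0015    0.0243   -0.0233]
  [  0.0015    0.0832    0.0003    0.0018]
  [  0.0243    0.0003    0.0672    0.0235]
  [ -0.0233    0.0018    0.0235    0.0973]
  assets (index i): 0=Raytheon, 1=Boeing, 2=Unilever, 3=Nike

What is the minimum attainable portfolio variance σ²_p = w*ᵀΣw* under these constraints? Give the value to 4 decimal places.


x=Σ⁻¹μ = [2.0973  0.8990  0.8200  1.0070]
y=Σ⁻¹𝟙 = [13.6787  11.4932  5.6995  11.9639]
a=μᵀx=0.605546  b=𝟙ᵀx=4.823247  c=𝟙ᵀy=42.835344  D=ac−b²=2.675060
λ₁=(c·0.140−b)/D = (42.835344·0.140−4.823247)/2.675060 = 0.438757
λ₂=(a−b·0.140)/D = (0.605546−4.823247·0.140)/2.675060 = -0.026059
w* = 0.438757·x + -0.026059·y:
  w_0 = 0.438757·2.0973 + -0.026059·13.6787 = 0.5638  (Raytheon)
  w_1 = 0.438757·0.8990 + -0.026059·11.4932 = 0.0949  (Boeing)
  w_2 = 0.438757·0.8200 + -0.026059·5.6995 = 0.2112  (Unilever)
  w_3 = 0.438757·1.0070 + -0.026059·11.9639 = 0.1301  (Nike)
Σw_i=1.0000  μᵀw=0.1400
σ²=wᵀΣw=λ₁·μ_p+λ₂ = 0.438757·0.140 + -0.026059 = 0.035367 ≈ 0.0354

0.0354


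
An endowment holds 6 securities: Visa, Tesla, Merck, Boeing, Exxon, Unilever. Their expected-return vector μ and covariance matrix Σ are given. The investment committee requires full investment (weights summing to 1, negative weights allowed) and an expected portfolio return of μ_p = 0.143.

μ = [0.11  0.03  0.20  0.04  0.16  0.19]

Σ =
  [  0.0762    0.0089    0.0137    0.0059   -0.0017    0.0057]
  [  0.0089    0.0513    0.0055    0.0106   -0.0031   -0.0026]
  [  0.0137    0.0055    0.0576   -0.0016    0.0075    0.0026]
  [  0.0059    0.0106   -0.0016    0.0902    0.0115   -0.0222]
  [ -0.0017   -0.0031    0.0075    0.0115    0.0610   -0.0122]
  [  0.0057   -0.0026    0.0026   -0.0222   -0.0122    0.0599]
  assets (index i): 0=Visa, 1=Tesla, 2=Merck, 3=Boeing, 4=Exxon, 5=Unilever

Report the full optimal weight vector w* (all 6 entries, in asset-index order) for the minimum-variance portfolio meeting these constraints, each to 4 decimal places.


x=Σ⁻¹μ = [0.5933  0.3530  2.7654  1.0202  2.9219  3.9840]
y=Σ⁻¹𝟙 = [6.7712  16.9354  10.9313  12.5619  18.6850  24.7721]
a=μᵀx=1.894216  b=𝟙ᵀx=11.637922  c=𝟙ᵀy=90.656920  D=ac−b²=36.282533
λ₁=(c·0.143−b)/D = (90.656920·0.143−11.637922)/36.282533 = 0.036547
λ₂=(a−b·0.143)/D = (1.894216−11.637922·0.143)/36.282533 = 0.006339
w* = 0.036547·x + 0.006339·y:
  w_0 = 0.036547·0.5933 + 0.006339·6.7712 = 0.0646  (Visa)
  w_1 = 0.036547·0.3530 + 0.006339·16.9354 = 0.1203  (Tesla)
  w_2 = 0.036547·2.7654 + 0.006339·10.9313 = 0.1704  (Merck)
  w_3 = 0.036547·1.0202 + 0.006339·12.5619 = 0.1169  (Boeing)
  w_4 = 0.036547·2.9219 + 0.006339·18.6850 = 0.2252  (Exxon)
  w_5 = 0.036547·3.9840 + 0.006339·24.7721 = 0.3026  (Unilever)
Σw_i=1.0000  μᵀw=0.1430
σ²=wᵀΣw=λ₁·μ_p+λ₂ = 0.036547·0.143 + 0.006339 = 0.011565 ≈ 0.0116

0.0646  0.1203  0.1704  0.1169  0.2252  0.3026


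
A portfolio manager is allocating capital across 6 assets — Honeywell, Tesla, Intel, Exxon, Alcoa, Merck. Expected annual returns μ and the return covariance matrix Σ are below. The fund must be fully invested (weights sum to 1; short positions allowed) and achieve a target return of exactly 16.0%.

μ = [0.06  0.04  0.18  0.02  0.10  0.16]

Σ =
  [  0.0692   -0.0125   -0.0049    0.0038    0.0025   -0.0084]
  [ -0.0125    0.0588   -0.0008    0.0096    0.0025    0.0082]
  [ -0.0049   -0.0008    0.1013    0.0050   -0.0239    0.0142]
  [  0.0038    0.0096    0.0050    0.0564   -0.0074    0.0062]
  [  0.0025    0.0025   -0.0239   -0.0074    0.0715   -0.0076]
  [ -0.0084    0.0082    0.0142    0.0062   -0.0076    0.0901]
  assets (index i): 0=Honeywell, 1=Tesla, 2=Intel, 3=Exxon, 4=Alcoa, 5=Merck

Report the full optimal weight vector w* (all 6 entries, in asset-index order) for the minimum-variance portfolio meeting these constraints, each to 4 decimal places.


0.1114  -0.0314  0.3957  -0.1451  0.3475  0.3218

p=Σ⁻¹μ = [1.2511  0.6324  2.1291  0.0818  2.2317  1.6819]
q=Σ⁻¹𝟙 = [18.1047  16.5348  13.4696  14.0126  19.7759  9.8629]
a=μᵀp=0.977522  b=𝟙ᵀp=8.008101  c=𝟙ᵀq=91.760503  D=ac−b²=25.568267
λ₁=(c·0.160−b)/D = (91.760503·0.160−8.008101)/25.568267 = 0.261010
λ₂=(a−b·0.160)/D = (0.977522−8.008101·0.160)/25.568267 = -0.011881
w* = 0.261010·p + -0.011881·q:
  w_0 = 0.261010·1.2511 + -0.011881·18.1047 = 0.1114  (Honeywell)
  w_1 = 0.261010·0.6324 + -0.011881·16.5348 = -0.0314  (Tesla)
  w_2 = 0.261010·2.1291 + -0.011881·13.4696 = 0.3957  (Intel)
  w_3 = 0.261010·0.0818 + -0.011881·14.0126 = -0.1451  (Exxon)
  w_4 = 0.261010·2.2317 + -0.011881·19.7759 = 0.3475  (Alcoa)
  w_5 = 0.261010·1.6819 + -0.011881·9.8629 = 0.3218  (Merck)
Σw_i=1.0000  μᵀw=0.1600
σ²=wᵀΣw=λ₁·μ_p+λ₂ = 0.261010·0.160 + -0.011881 = 0.029881 ≈ 0.0299


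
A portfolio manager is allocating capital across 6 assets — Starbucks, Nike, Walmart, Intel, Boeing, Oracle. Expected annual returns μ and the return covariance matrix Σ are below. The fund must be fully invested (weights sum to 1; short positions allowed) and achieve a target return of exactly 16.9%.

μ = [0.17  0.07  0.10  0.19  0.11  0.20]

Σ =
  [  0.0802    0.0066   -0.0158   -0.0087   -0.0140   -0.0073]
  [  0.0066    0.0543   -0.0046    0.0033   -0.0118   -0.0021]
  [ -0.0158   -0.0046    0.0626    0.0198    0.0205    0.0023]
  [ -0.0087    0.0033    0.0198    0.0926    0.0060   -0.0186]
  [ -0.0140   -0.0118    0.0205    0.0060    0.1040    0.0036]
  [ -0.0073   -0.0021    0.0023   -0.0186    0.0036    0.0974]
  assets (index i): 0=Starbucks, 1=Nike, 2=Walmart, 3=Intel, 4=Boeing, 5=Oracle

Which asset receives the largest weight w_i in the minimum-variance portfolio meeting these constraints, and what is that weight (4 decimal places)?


Starbucks (0.2757)

u=Σ⁻¹μ = [2.9656  1.2253  1.1746  2.5073  1.1259  2.7115]
v=Σ⁻¹𝟙 = [17.9186  19.5856  14.7125  10.6525  10.2733  13.3393]
a=μᵀu=1.849938  b=𝟙ᵀu=11.710321  c=𝟙ᵀv=86.481951  D=ac−b²=22.854602
λ₁=(c·0.169−b)/D = (86.481951·0.169−11.710321)/22.854602 = 0.127114
λ₂=(a−b·0.169)/D = (1.849938−11.710321·0.169)/22.854602 = -0.005649
w* = 0.127114·u + -0.005649·v:
  w_0 = 0.127114·2.9656 + -0.005649·17.9186 = 0.2757  (Starbucks)
  w_1 = 0.127114·1.2253 + -0.005649·19.5856 = 0.0451  (Nike)
  w_2 = 0.127114·1.1746 + -0.005649·14.7125 = 0.0662  (Walmart)
  w_3 = 0.127114·2.5073 + -0.005649·10.6525 = 0.2585  (Intel)
  w_4 = 0.127114·1.1259 + -0.005649·10.2733 = 0.0851  (Boeing)
  w_5 = 0.127114·2.7115 + -0.005649·13.3393 = 0.2693  (Oracle)
Σw_i=1.0000  μᵀw=0.1690
σ²=wᵀΣw=λ₁·μ_p+λ₂ = 0.127114·0.169 + -0.005649 = 0.015833 ≈ 0.0158


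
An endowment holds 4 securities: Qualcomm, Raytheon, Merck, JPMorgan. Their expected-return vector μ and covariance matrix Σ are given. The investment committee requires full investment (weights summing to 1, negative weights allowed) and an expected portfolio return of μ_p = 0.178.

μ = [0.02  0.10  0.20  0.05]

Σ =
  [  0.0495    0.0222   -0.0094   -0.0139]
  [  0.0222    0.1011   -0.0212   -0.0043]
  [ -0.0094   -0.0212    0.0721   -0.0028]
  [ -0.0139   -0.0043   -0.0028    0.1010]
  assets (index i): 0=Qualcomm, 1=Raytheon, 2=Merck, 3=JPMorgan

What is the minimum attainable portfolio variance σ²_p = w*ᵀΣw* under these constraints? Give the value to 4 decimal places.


0.0390

x=Σ⁻¹μ = [0.5229  1.6062  3.3427  0.7281]
y=Σ⁻¹𝟙 = [23.7538  9.5376  20.3200  14.1395]
a=μᵀx=0.876011  b=𝟙ᵀx=6.199809  c=𝟙ᵀy=67.750837  D=ac−b²=20.912854
λ₁=(c·0.178−b)/D = (67.750837·0.178−6.199809)/20.912854 = 0.280203
λ₂=(a−b·0.178)/D = (0.876011−6.199809·0.178)/20.912854 = -0.010881
w* = 0.280203·x + -0.010881·y:
  w_0 = 0.280203·0.5229 + -0.010881·23.7538 = -0.1120  (Qualcomm)
  w_1 = 0.280203·1.6062 + -0.010881·9.5376 = 0.3463  (Raytheon)
  w_2 = 0.280203·3.3427 + -0.010881·20.3200 = 0.7155  (Merck)
  w_3 = 0.280203·0.7281 + -0.010881·14.1395 = 0.0502  (JPMorgan)
Σw_i=1.0000  μᵀw=0.1780
σ²=wᵀΣw=λ₁·μ_p+λ₂ = 0.280203·0.178 + -0.010881 = 0.038995 ≈ 0.0390


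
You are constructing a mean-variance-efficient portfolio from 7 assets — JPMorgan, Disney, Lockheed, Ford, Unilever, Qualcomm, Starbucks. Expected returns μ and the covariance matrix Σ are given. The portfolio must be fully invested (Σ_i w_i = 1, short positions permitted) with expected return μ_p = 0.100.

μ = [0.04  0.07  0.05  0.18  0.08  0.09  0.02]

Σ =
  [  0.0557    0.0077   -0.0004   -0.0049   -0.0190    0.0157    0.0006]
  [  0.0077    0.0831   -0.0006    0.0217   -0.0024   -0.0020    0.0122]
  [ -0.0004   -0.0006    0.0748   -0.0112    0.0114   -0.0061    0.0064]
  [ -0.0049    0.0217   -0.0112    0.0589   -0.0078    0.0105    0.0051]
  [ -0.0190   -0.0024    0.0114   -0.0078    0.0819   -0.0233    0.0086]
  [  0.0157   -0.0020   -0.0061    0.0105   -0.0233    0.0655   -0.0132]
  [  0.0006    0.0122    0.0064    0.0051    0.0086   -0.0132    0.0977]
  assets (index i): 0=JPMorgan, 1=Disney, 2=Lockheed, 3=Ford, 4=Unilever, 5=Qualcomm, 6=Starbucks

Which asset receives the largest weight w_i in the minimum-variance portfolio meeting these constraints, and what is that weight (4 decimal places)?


Ford (0.3069)

g=Σ⁻¹μ = [1.3038  -0.0733  1.0118  3.4047  1.8189  1.2488  -0.0295]
h=Σ⁻¹𝟙 = [21.0702  5.2449  13.7863  18.3405  21.3313  17.9488  8.1379]
a=μᵀg=0.967775  b=𝟙ᵀg=8.685217  c=𝟙ᵀh=105.860069  D=ac−b²=27.015694
λ₁=(c·0.100−b)/D = (105.860069·0.100−8.685217)/27.015694 = 0.070359
λ₂=(a−b·0.100)/D = (0.967775−8.685217·0.100)/27.015694 = 0.003674
w* = 0.070359·g + 0.003674·h:
  w_0 = 0.070359·1.3038 + 0.003674·21.0702 = 0.1691  (JPMorgan)
  w_1 = 0.070359·-0.0733 + 0.003674·5.2449 = 0.0141  (Disney)
  w_2 = 0.070359·1.0118 + 0.003674·13.7863 = 0.1218  (Lockheed)
  w_3 = 0.070359·3.4047 + 0.003674·18.3405 = 0.3069  (Ford)
  w_4 = 0.070359·1.8189 + 0.003674·21.3313 = 0.2063  (Unilever)
  w_5 = 0.070359·1.2488 + 0.003674·17.9488 = 0.1538  (Qualcomm)
  w_6 = 0.070359·-0.0295 + 0.003674·8.1379 = 0.0278  (Starbucks)
Σw_i=1.0000  μᵀw=0.1000
σ²=wᵀΣw=λ₁·μ_p+λ₂ = 0.070359·0.100 + 0.003674 = 0.010710 ≈ 0.0107


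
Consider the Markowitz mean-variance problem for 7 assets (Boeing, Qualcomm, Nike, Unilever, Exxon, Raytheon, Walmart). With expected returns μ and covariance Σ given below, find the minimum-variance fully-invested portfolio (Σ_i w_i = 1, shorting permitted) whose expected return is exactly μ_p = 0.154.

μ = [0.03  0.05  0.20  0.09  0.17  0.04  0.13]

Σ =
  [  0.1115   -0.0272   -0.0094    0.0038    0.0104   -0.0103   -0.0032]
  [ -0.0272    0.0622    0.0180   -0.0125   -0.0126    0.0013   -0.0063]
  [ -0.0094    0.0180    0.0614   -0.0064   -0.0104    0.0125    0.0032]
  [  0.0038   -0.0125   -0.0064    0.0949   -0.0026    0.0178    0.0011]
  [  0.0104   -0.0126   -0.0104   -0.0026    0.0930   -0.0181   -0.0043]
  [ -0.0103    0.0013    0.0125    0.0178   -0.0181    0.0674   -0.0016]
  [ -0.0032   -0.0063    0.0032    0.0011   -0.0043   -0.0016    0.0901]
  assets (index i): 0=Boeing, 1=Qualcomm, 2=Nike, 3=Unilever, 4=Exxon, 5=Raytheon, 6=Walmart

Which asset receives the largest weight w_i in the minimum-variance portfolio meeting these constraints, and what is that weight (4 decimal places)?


g=Σ⁻¹μ = [0.6029  0.9644  3.4565  1.2611  2.4589  0.3893  1.5178]
h=Σ⁻¹𝟙 = [16.4099  27.1293  10.8881  11.3290  18.0949  17.0069  14.2191]
a=μᵀg=1.502009  b=𝟙ᵀg=10.650891  c=𝟙ᵀh=115.077197  D=ac−b²=59.405492
λ₁=(c·0.154−b)/D = (115.077197·0.154−10.650891)/59.405492 = 0.119029
λ₂=(a−b·0.154)/D = (1.502009−10.650891·0.154)/59.405492 = -0.002327
w* = 0.119029·g + -0.002327·h:
  w_0 = 0.119029·0.6029 + -0.002327·16.4099 = 0.0336  (Boeing)
  w_1 = 0.119029·0.9644 + -0.002327·27.1293 = 0.0517  (Qualcomm)
  w_2 = 0.119029·3.4565 + -0.002327·10.8881 = 0.3861  (Nike)
  w_3 = 0.119029·1.2611 + -0.002327·11.3290 = 0.1237  (Unilever)
  w_4 = 0.119029·2.4589 + -0.002327·18.0949 = 0.2506  (Exxon)
  w_5 = 0.119029·0.3893 + -0.002327·17.0069 = 0.0068  (Raytheon)
  w_6 = 0.119029·1.5178 + -0.002327·14.2191 = 0.1476  (Walmart)
Σw_i=1.0000  μᵀw=0.1540
σ²=wᵀΣw=λ₁·μ_p+λ₂ = 0.119029·0.154 + -0.002327 = 0.016004 ≈ 0.0160

Nike (0.3861)


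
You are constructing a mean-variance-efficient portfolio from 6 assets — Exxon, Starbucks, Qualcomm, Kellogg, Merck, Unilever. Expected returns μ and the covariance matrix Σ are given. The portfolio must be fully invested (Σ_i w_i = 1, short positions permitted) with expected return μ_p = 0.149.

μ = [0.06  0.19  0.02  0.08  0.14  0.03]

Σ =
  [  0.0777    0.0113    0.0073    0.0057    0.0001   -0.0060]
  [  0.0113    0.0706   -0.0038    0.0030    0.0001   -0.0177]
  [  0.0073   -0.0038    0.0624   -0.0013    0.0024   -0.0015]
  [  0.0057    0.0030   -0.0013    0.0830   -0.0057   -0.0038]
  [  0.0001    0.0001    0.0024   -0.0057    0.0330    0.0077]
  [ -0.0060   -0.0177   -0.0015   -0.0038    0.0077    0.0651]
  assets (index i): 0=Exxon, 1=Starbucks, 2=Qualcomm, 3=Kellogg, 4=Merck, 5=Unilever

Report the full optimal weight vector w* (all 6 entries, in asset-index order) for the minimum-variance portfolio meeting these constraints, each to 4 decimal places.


g=Σ⁻¹μ = [0.3039  2.8133  0.3385  1.1743  4.2172  0.8313]
h=Σ⁻¹𝟙 = [9.2462  17.6681  15.7233  13.7458  27.0223  18.9854]
a=μᵀg=1.268830  b=𝟙ᵀg=9.678532  c=𝟙ᵀh=102.391186  D=ac−b²=36.242982
λ₁=(c·0.149−b)/D = (102.391186·0.149−9.678532)/36.242982 = 0.153899
λ₂=(a−b·0.149)/D = (1.268830−9.678532·0.149)/36.242982 = -0.004781
w* = 0.153899·g + -0.004781·h:
  w_0 = 0.153899·0.3039 + -0.004781·9.2462 = 0.0026  (Exxon)
  w_1 = 0.153899·2.8133 + -0.004781·17.6681 = 0.3485  (Starbucks)
  w_2 = 0.153899·0.3385 + -0.004781·15.7233 = -0.0231  (Qualcomm)
  w_3 = 0.153899·1.1743 + -0.004781·13.7458 = 0.1150  (Kellogg)
  w_4 = 0.153899·4.2172 + -0.004781·27.0223 = 0.5198  (Merck)
  w_5 = 0.153899·0.8313 + -0.004781·18.9854 = 0.0372  (Unilever)
Σw_i=1.0000  μᵀw=0.1490
σ²=wᵀΣw=λ₁·μ_p+λ₂ = 0.153899·0.149 + -0.004781 = 0.018150 ≈ 0.0182

0.0026  0.3485  -0.0231  0.1150  0.5198  0.0372


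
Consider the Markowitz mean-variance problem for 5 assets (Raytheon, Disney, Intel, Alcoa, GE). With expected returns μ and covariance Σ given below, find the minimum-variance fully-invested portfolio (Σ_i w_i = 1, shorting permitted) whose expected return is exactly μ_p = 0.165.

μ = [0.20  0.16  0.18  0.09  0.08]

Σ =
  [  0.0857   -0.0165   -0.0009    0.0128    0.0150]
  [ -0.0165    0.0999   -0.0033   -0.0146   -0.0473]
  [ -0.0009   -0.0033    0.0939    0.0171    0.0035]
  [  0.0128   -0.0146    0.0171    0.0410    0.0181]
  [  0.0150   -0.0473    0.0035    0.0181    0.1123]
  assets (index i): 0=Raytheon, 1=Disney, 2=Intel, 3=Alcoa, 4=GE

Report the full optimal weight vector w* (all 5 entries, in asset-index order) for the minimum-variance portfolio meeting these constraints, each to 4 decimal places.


0.3154  0.3018  0.2267  0.0341  0.1220

g=Σ⁻¹μ = [2.5060  2.8769  1.7929  1.0900  1.3578]
h=Σ⁻¹𝟙 = [10.5759  21.0105  7.4063  19.7762  12.9233]
a=μᵀg=1.490964  b=𝟙ᵀg=9.623704  c=𝟙ᵀh=71.692112  D=ac−b²=14.274694
λ₁=(c·0.165−b)/D = (71.692112·0.165−9.623704)/14.274694 = 0.154504
λ₂=(a−b·0.165)/D = (1.490964−9.623704·0.165)/14.274694 = -0.006792
w* = 0.154504·g + -0.006792·h:
  w_0 = 0.154504·2.5060 + -0.006792·10.5759 = 0.3154  (Raytheon)
  w_1 = 0.154504·2.8769 + -0.006792·21.0105 = 0.3018  (Disney)
  w_2 = 0.154504·1.7929 + -0.006792·7.4063 = 0.2267  (Intel)
  w_3 = 0.154504·1.0900 + -0.006792·19.7762 = 0.0341  (Alcoa)
  w_4 = 0.154504·1.3578 + -0.006792·12.9233 = 0.1220  (GE)
Σw_i=1.0000  μᵀw=0.1650
σ²=wᵀΣw=λ₁·μ_p+λ₂ = 0.154504·0.165 + -0.006792 = 0.018702 ≈ 0.0187


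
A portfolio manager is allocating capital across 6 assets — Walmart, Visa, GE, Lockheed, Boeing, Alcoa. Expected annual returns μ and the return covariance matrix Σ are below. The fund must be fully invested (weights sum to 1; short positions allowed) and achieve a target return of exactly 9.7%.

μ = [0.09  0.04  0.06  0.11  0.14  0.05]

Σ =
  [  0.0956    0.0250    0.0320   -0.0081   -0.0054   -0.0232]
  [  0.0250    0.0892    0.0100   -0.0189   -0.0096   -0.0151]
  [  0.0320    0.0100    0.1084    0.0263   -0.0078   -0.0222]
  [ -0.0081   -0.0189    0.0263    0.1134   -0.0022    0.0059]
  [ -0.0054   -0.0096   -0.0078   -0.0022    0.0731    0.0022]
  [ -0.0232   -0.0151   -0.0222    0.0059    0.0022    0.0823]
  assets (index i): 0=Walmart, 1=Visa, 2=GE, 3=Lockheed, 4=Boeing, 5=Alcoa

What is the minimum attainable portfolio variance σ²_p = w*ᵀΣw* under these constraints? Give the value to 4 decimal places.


x=Σ⁻¹μ = [1.1214  0.7375  0.2410  1.1070  2.1242  0.9878]
y=Σ⁻¹𝟙 = [10.4583  14.4404  7.5104  9.5881  16.8780  18.6356]
a=μᵀx=0.613427  b=𝟙ᵀx=6.318868  c=𝟙ᵀy=77.510679  D=ac−b²=7.619062
λ₁=(c·0.097−b)/D = (77.510679·0.097−6.318868)/7.619062 = 0.157456
λ₂=(a−b·0.097)/D = (0.613427−6.318868·0.097)/7.619062 = 0.000065
w* = 0.157456·x + 0.000065·y:
  w_0 = 0.157456·1.1214 + 0.000065·10.4583 = 0.1773  (Walmart)
  w_1 = 0.157456·0.7375 + 0.000065·14.4404 = 0.1171  (Visa)
  w_2 = 0.157456·0.2410 + 0.000065·7.5104 = 0.0384  (GE)
  w_3 = 0.157456·1.1070 + 0.000065·9.5881 = 0.1749  (Lockheed)
  w_4 = 0.157456·2.1242 + 0.000065·16.8780 = 0.3356  (Boeing)
  w_5 = 0.157456·0.9878 + 0.000065·18.6356 = 0.1568  (Alcoa)
Σw_i=1.0000  μᵀw=0.0970
σ²=wᵀΣw=λ₁·μ_p+λ₂ = 0.157456·0.097 + 0.000065 = 0.015338 ≈ 0.0153

0.0153


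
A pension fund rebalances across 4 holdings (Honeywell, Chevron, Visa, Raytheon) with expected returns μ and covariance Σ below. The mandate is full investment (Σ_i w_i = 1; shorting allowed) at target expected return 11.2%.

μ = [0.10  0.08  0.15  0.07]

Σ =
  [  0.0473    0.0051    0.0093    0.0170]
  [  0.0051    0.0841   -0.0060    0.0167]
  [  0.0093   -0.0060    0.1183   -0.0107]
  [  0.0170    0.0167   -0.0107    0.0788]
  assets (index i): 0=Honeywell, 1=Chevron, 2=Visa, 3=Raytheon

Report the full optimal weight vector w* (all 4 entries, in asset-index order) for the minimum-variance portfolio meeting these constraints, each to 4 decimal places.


p=Σ⁻¹μ = [1.5888  0.8365  1.2340  0.5358]
q=Σ⁻¹𝟙 = [15.3711  9.8909  8.5092  8.4335]
a=μᵀp=0.448402  b=𝟙ᵀp=4.195097  c=𝟙ᵀq=42.204626  D=ac−b²=1.325787
λ₁=(c·0.112−b)/D = (42.204626·0.112−4.195097)/1.325787 = 0.401136
λ₂=(a−b·0.112)/D = (0.448402−4.195097·0.112)/1.325787 = -0.016178
w* = 0.401136·p + -0.016178·q:
  w_0 = 0.401136·1.5888 + -0.016178·15.3711 = 0.3886  (Honeywell)
  w_1 = 0.401136·0.8365 + -0.016178·9.8909 = 0.1755  (Chevron)
  w_2 = 0.401136·1.2340 + -0.016178·8.5092 = 0.3573  (Visa)
  w_3 = 0.401136·0.5358 + -0.016178·8.4335 = 0.0785  (Raytheon)
Σw_i=1.0000  μᵀw=0.1120
σ²=wᵀΣw=λ₁·μ_p+λ₂ = 0.401136·0.112 + -0.016178 = 0.028749 ≈ 0.0287

0.3886  0.1755  0.3573  0.0785


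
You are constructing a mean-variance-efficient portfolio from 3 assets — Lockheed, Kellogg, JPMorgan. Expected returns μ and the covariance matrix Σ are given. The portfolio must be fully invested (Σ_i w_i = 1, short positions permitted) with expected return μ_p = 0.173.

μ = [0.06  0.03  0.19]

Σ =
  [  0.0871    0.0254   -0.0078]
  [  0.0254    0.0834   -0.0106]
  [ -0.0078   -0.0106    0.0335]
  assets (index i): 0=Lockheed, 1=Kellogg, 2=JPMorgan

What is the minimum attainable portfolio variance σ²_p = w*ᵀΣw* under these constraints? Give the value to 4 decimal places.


0.0249

p=Σ⁻¹μ = [0.9963  0.8404  6.1695]
q=Σ⁻¹𝟙 = [10.8710  13.3314  36.6002]
a=μᵀp=1.257201  b=𝟙ᵀp=8.006239  c=𝟙ᵀq=60.802596  D=ac−b²=12.341232
λ₁=(c·0.173−b)/D = (60.802596·0.173−8.006239)/12.341232 = 0.203595
λ₂=(a−b·0.173)/D = (1.257201−8.006239·0.173)/12.341232 = -0.010362
w* = 0.203595·p + -0.010362·q:
  w_0 = 0.203595·0.9963 + -0.010362·10.8710 = 0.0902  (Lockheed)
  w_1 = 0.203595·0.8404 + -0.010362·13.3314 = 0.0330  (Kellogg)
  w_2 = 0.203595·6.1695 + -0.010362·36.6002 = 0.8768  (JPMorgan)
Σw_i=1.0000  μᵀw=0.1730
σ²=wᵀΣw=λ₁·μ_p+λ₂ = 0.203595·0.173 + -0.010362 = 0.024860 ≈ 0.0249


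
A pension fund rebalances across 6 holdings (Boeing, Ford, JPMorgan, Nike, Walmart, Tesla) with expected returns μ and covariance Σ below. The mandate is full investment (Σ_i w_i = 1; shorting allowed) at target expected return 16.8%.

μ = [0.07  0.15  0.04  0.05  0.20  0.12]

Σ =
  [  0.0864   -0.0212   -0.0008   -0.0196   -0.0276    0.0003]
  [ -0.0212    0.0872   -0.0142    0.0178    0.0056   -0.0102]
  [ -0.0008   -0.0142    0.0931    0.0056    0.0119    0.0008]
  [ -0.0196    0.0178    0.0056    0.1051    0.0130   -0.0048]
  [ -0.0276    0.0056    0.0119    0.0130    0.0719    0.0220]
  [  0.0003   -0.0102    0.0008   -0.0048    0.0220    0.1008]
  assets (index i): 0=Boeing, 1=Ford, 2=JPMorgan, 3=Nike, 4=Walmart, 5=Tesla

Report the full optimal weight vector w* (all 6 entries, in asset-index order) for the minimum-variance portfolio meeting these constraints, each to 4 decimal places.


0.2602  0.2831  -0.0573  -0.0727  0.5356  0.0511

g=Σ⁻¹μ = [2.4242  2.2086  0.3578  0.1668  3.2348  0.7058]
h=Σ⁻¹𝟙 = [22.6863  17.0000  10.9758  8.7850  15.2645  8.5730]
a=μᵀg=1.255295  b=𝟙ᵀg=9.097978  c=𝟙ᵀh=83.284522  D=ac−b²=21.773419
λ₁=(c·0.168−b)/D = (83.284522·0.168−9.097978)/21.773419 = 0.224761
λ₂=(a−b·0.168)/D = (1.255295−9.097978·0.168)/21.773419 = -0.012546
w* = 0.224761·g + -0.012546·h:
  w_0 = 0.224761·2.4242 + -0.012546·22.6863 = 0.2602  (Boeing)
  w_1 = 0.224761·2.2086 + -0.012546·17.0000 = 0.2831  (Ford)
  w_2 = 0.224761·0.3578 + -0.012546·10.9758 = -0.0573  (JPMorgan)
  w_3 = 0.224761·0.1668 + -0.012546·8.7850 = -0.0727  (Nike)
  w_4 = 0.224761·3.2348 + -0.012546·15.2645 = 0.5356  (Walmart)
  w_5 = 0.224761·0.7058 + -0.012546·8.5730 = 0.0511  (Tesla)
Σw_i=1.0000  μᵀw=0.1680
σ²=wᵀΣw=λ₁·μ_p+λ₂ = 0.224761·0.168 + -0.012546 = 0.025214 ≈ 0.0252


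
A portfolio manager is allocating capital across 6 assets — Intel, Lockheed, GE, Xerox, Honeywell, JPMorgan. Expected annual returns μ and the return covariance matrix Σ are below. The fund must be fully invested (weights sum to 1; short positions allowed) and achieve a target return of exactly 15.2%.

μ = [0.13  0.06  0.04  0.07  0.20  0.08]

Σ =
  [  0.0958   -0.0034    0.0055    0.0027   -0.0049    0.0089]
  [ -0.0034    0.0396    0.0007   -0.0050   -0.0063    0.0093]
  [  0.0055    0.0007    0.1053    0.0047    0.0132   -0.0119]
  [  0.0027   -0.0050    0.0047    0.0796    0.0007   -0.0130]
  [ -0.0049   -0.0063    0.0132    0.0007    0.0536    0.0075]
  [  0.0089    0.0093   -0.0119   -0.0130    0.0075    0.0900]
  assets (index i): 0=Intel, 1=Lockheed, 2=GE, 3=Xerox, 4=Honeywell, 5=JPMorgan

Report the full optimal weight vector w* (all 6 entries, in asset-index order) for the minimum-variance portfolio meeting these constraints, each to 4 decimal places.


0.1974  0.2373  -0.0661  0.0872  0.5425  0.0017

u=Σ⁻¹μ = [1.6201  2.3921  -0.2614  0.9929  4.1781  0.2422]
v=Σ⁻¹𝟙 = [10.9396  29.1944  6.4878  14.8266  20.1306  8.3345]
a=μᵀu=1.268189  b=𝟙ᵀu=9.164068  c=𝟙ᵀv=89.913504  D=ac−b²=30.047135
λ₁=(c·0.152−b)/D = (89.913504·0.152−9.164068)/30.047135 = 0.149857
λ₂=(a−b·0.152)/D = (1.268189−9.164068·0.152)/30.047135 = -0.004152
w* = 0.149857·u + -0.004152·v:
  w_0 = 0.149857·1.6201 + -0.004152·10.9396 = 0.1974  (Intel)
  w_1 = 0.149857·2.3921 + -0.004152·29.1944 = 0.2373  (Lockheed)
  w_2 = 0.149857·-0.2614 + -0.004152·6.4878 = -0.0661  (GE)
  w_3 = 0.149857·0.9929 + -0.004152·14.8266 = 0.0872  (Xerox)
  w_4 = 0.149857·4.1781 + -0.004152·20.1306 = 0.5425  (Honeywell)
  w_5 = 0.149857·0.2422 + -0.004152·8.3345 = 0.0017  (JPMorgan)
Σw_i=1.0000  μᵀw=0.1520
σ²=wᵀΣw=λ₁·μ_p+λ₂ = 0.149857·0.152 + -0.004152 = 0.018627 ≈ 0.0186


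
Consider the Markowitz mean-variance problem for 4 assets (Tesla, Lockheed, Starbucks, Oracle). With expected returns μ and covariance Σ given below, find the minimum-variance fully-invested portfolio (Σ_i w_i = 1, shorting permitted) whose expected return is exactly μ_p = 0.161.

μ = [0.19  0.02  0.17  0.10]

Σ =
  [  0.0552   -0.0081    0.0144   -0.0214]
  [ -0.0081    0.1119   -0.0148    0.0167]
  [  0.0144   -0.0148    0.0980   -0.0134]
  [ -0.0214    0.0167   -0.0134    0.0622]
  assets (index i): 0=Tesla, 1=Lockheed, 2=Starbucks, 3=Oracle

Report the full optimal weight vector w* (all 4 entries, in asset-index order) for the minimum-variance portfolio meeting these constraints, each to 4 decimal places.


0.5100  -0.0384  0.1719  0.3565

g=Σ⁻¹μ = [4.3760  0.1976  1.5867  3.4021]
h=Σ⁻¹𝟙 = [26.2486  8.5412  11.0831  25.2025]
a=μᵀg=1.445344  b=𝟙ᵀg=9.562425  c=𝟙ᵀh=71.075354  D=ac−b²=11.288351
λ₁=(c·0.161−b)/D = (71.075354·0.161−9.562425)/11.288351 = 0.166606
λ₂=(a−b·0.161)/D = (1.445344−9.562425·0.161)/11.288351 = -0.008345
w* = 0.166606·g + -0.008345·h:
  w_0 = 0.166606·4.3760 + -0.008345·26.2486 = 0.5100  (Tesla)
  w_1 = 0.166606·0.1976 + -0.008345·8.5412 = -0.0384  (Lockheed)
  w_2 = 0.166606·1.5867 + -0.008345·11.0831 = 0.1719  (Starbucks)
  w_3 = 0.166606·3.4021 + -0.008345·25.2025 = 0.3565  (Oracle)
Σw_i=1.0000  μᵀw=0.1610
σ²=wᵀΣw=λ₁·μ_p+λ₂ = 0.166606·0.161 + -0.008345 = 0.018478 ≈ 0.0185


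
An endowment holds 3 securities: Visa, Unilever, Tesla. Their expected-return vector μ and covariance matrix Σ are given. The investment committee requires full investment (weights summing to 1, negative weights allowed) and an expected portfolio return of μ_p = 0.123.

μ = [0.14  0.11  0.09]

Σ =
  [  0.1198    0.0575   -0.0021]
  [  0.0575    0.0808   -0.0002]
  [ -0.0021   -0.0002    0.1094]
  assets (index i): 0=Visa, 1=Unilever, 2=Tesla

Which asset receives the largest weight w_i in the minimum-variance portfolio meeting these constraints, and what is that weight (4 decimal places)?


Visa (0.5954)

g=Σ⁻¹μ = [0.8033  0.7918  0.8395]
h=Σ⁻¹𝟙 = [3.8849  9.6345  9.2330]
a=μᵀg=0.275118  b=𝟙ᵀg=2.434640  c=𝟙ᵀh=22.752306  D=ac−b²=0.332100
λ₁=(c·0.123−b)/D = (22.752306·0.123−2.434640)/0.332100 = 1.095733
λ₂=(a−b·0.123)/D = (0.275118−2.434640·0.123)/0.332100 = -0.073299
w* = 1.095733·g + -0.073299·h:
  w_0 = 1.095733·0.8033 + -0.073299·3.8849 = 0.5954  (Visa)
  w_1 = 1.095733·0.7918 + -0.073299·9.6345 = 0.1614  (Unilever)
  w_2 = 1.095733·0.8395 + -0.073299·9.2330 = 0.2431  (Tesla)
Σw_i=1.0000  μᵀw=0.1230
σ²=wᵀΣw=λ₁·μ_p+λ₂ = 1.095733·0.123 + -0.073299 = 0.061476 ≈ 0.0615


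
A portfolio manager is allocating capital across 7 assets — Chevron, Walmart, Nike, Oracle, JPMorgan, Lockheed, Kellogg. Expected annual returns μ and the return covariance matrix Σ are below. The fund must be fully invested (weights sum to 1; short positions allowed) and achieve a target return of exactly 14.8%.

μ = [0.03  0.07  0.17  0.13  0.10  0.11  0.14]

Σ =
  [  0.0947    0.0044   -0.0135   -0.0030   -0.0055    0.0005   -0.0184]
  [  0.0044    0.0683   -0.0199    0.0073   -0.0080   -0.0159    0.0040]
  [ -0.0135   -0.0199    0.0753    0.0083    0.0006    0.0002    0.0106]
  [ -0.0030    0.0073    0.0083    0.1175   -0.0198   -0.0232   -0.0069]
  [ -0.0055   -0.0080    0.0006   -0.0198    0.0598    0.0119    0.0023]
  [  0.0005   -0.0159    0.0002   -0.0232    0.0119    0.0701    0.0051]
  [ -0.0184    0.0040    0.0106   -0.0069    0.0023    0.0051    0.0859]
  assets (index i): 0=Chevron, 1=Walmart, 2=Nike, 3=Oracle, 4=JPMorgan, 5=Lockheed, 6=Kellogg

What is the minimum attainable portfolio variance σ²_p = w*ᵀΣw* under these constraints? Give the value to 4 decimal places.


0.0247

p=Σ⁻¹μ = [1.0186  2.2133  2.6256  1.6699  2.1077  2.1516  1.3709]
q=Σ⁻¹𝟙 = [15.8969  24.1899  19.1869  14.2549  21.5785  19.8425  10.9417]
a=μᵀp=1.488292  b=𝟙ᵀp=13.157483  c=𝟙ᵀq=125.891410  D=ac−b²=14.243782
λ₁=(c·0.148−b)/D = (125.891410·0.148−13.157483)/14.243782 = 0.384339
λ₂=(a−b·0.148)/D = (1.488292−13.157483·0.148)/14.243782 = -0.032226
w* = 0.384339·p + -0.032226·q:
  w_0 = 0.384339·1.0186 + -0.032226·15.8969 = -0.1208  (Chevron)
  w_1 = 0.384339·2.2133 + -0.032226·24.1899 = 0.0711  (Walmart)
  w_2 = 0.384339·2.6256 + -0.032226·19.1869 = 0.3908  (Nike)
  w_3 = 0.384339·1.6699 + -0.032226·14.2549 = 0.1824  (Oracle)
  w_4 = 0.384339·2.1077 + -0.032226·21.5785 = 0.1147  (JPMorgan)
  w_5 = 0.384339·2.1516 + -0.032226·19.8425 = 0.1875  (Lockheed)
  w_6 = 0.384339·1.3709 + -0.032226·10.9417 = 0.1743  (Kellogg)
Σw_i=1.0000  μᵀw=0.1480
σ²=wᵀΣw=λ₁·μ_p+λ₂ = 0.384339·0.148 + -0.032226 = 0.024657 ≈ 0.0247
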